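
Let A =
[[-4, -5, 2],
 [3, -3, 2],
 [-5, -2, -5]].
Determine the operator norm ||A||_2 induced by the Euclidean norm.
||A||_2 ≈ 8.5153 (= sqrt(largest eigenvalue of A^T A))

||A||_2 = sigma_max(A) = sqrt(lambda_max(A^T A)). Form the symmetric matrix M = A^T A =
[[50, 21, 23],
 [21, 38, -6],
 [23, -6, 33]].
Its characteristic polynomial (trace, sum of principal 2x2 minors, determinant of M give the coefficients) is
  p(λ) = det(λ I - M) = λ^3 - 121λ^2 + 3798λ - 20449.
No integer candidate from the rational root theorem (±divisors of 20449) is a root, so the roots are irrational. The cubic discriminant is Δ = 5009993969 > 0, so there are three distinct real roots. p(6) = -1801 and p(7) = 551 have opposite signs, so a root lies in (6, 7); Newton's method refines it to λ ≈ 6.7578. p(41) = 789 and p(42) = -289 have opposite signs, so a root lies in (41, 42); Newton's method refines it to λ ≈ 41.7312. p(72) = -1009 and p(73) = 1013 have opposite signs, so a root lies in (72, 73); Newton's method refines it to λ ≈ 72.5109. Check (Vieta): the three roots sum to 121, matching tr M = 121.
So the eigenvalues of A^T A are ≈ 6.7578, 41.7312, 72.5109 (all ≥ 0, as they must be for A^T A). The largest is λ_max ≈ 72.5109, hence ||A||_2 = sqrt(λ_max) ≈ 8.5153.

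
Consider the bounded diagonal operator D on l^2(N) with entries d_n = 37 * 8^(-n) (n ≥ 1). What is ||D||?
||D|| = 37/8 (attained at n = 1)

For D diagonal, ||D|| = sup_n |d_n|. The sequence d_n = 37 * 8^(-n) is positive and strictly decreasing (ratio 8^(-1) < 1), so the supremum is d_1 = 37/8. Hence ||D|| = 37/8.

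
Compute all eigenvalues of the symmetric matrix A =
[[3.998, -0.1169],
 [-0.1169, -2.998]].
sigma(A) ≈ {-3, 4}

A is real symmetric, so its spectrum consists of real eigenvalues. Expanding the characteristic polynomial of the displayed matrix gives
  det(λ I - A) = p(λ) = λ^2 + (-1)λ + (-12).
Solving p(λ) = 0 yields eigenvalues ≈ -3, 4. (A is shown rounded to 4 decimals, so these recover the underlying integer eigenvalues to within that precision.)
Verification: the trace of A = 1 equals the sum of eigenvalues 1, and det(A) ≈ -11.9997 matches the eigenvalue product -12.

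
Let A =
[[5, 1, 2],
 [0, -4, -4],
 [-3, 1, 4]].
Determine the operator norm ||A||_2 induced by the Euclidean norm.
||A||_2 ≈ 7.1265 (= sqrt(largest eigenvalue of A^T A))

||A||_2 = sigma_max(A) = sqrt(lambda_max(A^T A)). Form the symmetric matrix M = A^T A =
[[34, 2, -2],
 [2, 18, 22],
 [-2, 22, 36]].
Its characteristic polynomial (trace, sum of principal 2x2 minors, determinant of M give the coefficients) is
  p(λ) = det(λ I - M) = λ^3 - 88λ^2 + 1992λ - 5184.
No integer candidate from the rational root theorem (±divisors of 5184) is a root, so the roots are irrational. The cubic discriminant is Δ = 611776512 > 0, so there are three distinct real roots. p(2) = -1544 and p(3) = 27 have opposite signs, so a root lies in (2, 3); Newton's method refines it to λ ≈ 2.9819. p(34) = 120 and p(35) = -389 have opposite signs, so a root lies in (34, 35); Newton's method refines it to λ ≈ 34.2304. p(50) = -584 and p(51) = 171 have opposite signs, so a root lies in (50, 51); Newton's method refines it to λ ≈ 50.7876. Check (Vieta): the three roots sum to 88, matching tr M = 88.
So the eigenvalues of A^T A are ≈ 2.9819, 34.2304, 50.7876 (all ≥ 0, as they must be for A^T A). The largest is λ_max ≈ 50.7876, hence ||A||_2 = sqrt(λ_max) ≈ 7.1265.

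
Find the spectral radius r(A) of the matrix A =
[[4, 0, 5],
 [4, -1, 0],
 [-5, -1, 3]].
r(A) ≈ 6.3595

The eigenvalues of A are the roots of its characteristic polynomial. With M = A (coefficients from the trace, the sum of principal 2x2 minors, and det A):
  p(λ) = det(λ I - M) = λ^3 - 6λ^2 + 30λ + 57.
No integer candidate from the rational root theorem (±divisors of 57) is a root, so the roots are irrational. The cubic discriminant is Δ = -298755 < 0, so there is one real root and a complex-conjugate pair. p(-2) = -35 and p(-1) = 20 have opposite signs, so a root lies in (-2, -1); Newton's method refines it to λ ≈ -1.4094. Dividing out (λ - (-1.4094)) leaves approximately λ^2 - 7.4094λ + 40.4428. For λ^2 - 7.4094λ + 40.4428 the discriminant is -106.872. It is negative, so the remaining roots are the complex-conjugate pair λ ≈ 3.7047 ± 5.1689i. Their product equals the constant term, so |λ|^2 ≈ 40.4428 and |λ| ≈ 6.3595.
Thus the eigenvalues (to 4 decimals) are -1.4094 (modulus 1.4094); 3.7047 ± 5.1689i (modulus 6.3595). The spectral radius is the largest modulus: r(A) ≈ 6.3595. (Cross-check: r(A) ≤ ||A||_2 ≈ 7.6186; equality holds whenever A is normal, though it can also hold for some non-normal A.)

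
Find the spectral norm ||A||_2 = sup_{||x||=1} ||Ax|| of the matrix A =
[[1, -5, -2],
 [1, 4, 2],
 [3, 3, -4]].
||A||_2 ≈ 7.2182 (= sqrt(largest eigenvalue of A^T A))

||A||_2 = sigma_max(A) = sqrt(lambda_max(A^T A)). Form the symmetric matrix M = A^T A =
[[11, 8, -12],
 [8, 50, 6],
 [-12, 6, 24]].
Its characteristic polynomial (trace, sum of principal 2x2 minors, determinant of M give the coefficients) is
  p(λ) = det(λ I - M) = λ^3 - 85λ^2 + 1770λ - 2916.
No integer candidate from the rational root theorem (±divisors of 2916) is a root, so the roots are irrational. The cubic discriminant is Δ = 958353588 > 0, so there are three distinct real roots. p(1) = -1230 and p(2) = 292 have opposite signs, so a root lies in (1, 2); Newton's method refines it to λ ≈ 1.7997. p(31) = 60 and p(32) = -548 have opposite signs, so a root lies in (31, 32); Newton's method refines it to λ ≈ 31.0974. p(52) = -108 and p(53) = 1006 have opposite signs, so a root lies in (52, 53); Newton's method refines it to λ ≈ 52.1029. Check (Vieta): the three roots sum to 85, matching tr M = 85.
So the eigenvalues of A^T A are ≈ 1.7997, 31.0974, 52.1029 (all ≥ 0, as they must be for A^T A). The largest is λ_max ≈ 52.1029, hence ||A||_2 = sqrt(λ_max) ≈ 7.2182.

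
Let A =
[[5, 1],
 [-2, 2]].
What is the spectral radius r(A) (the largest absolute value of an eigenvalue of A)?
r(A) = 4

The eigenvalues of A are the roots of its characteristic polynomial. With M = A (coefficients from the trace and determinant):
  p(λ) = det(λ I - M) = λ^2 - 7λ + 12.
For λ^2 - 7λ + 12 the discriminant is 1. It is a perfect square (1^2), so the roots are rational: λ = (7 ± 1)/2 = 4, 3.
Thus the eigenvalues (to 4 decimals) are 4 (modulus 4); 3 (modulus 3). The spectral radius is the largest modulus: r(A) = 4. (Cross-check: r(A) ≤ ||A||_2 ≈ 5.389; equality holds whenever A is normal, though it can also hold for some non-normal A.)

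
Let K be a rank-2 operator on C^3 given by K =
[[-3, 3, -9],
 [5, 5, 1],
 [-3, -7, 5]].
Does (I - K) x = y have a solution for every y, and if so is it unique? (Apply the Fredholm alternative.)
(I - K) is invertible (det(I - K) = -46 ≠ 0), so for every y in C^3 the equation (I - K) x = y has a unique solution.

K has rank 2 and factors as K = U V^T = u1 v1^T + u2 v2^T with u1 = (3, -1, -1), v1 = (-3, -2, -2), u2 = (-3, -1, 3), v2 = (-2, -3, 1) (multiplying out reproduces the displayed K). The nonzero eigenvalues of U V^T coincide with those of the 2 x 2 matrix G = V^T U = [[v1·u1, v1·u2], [v2·u1, v2·u2]] = [[-5, 5], [-4, 12]], and by the Sylvester determinant identity det(I_3 - U V^T) = det(I_2 - V^T U) = det([[6, -5], [4, -11]]) = (6)(-11) - (-5)(4) = -46. (Direct check: I - K =
[[4, -3, 9],
 [-5, -4, -1],
 [3, 7, -4]]
has determinant -46.) The finite-dimensional Fredholm alternative says: either (I - K) is invertible, or ker(I - K) ≠ {0} and then range(I - K) = ker((I - K)^*)^⊥, with dim ker(I - K) = dim ker((I - K)^*). Since det(I - K) ≠ 0, 1 is not an eigenvalue of K and ker(I - K) = {0}, so we are in the first case: for every y there is a unique x = (I - K)^(-1) y. (Explicitly, by the Woodbury identity, (I - U V^T)^(-1) = I + U (I_2 - G)^(-1) V^T.)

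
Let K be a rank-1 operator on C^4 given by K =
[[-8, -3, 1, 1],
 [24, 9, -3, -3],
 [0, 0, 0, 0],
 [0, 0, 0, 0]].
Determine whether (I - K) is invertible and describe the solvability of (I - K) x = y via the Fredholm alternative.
(I - K) is singular (det(I - K) = 0, i.e. 1 ∈ sigma(K)). (I - K) x = y is solvable iff y ⊥ ker((I - K)^*) = span{(-8, -3, 1, 1)}, i.e. iff -8y_1 - 3y_2 + y_3 + y_4 = 0. When solvable, the solutions are x = y + c·(1, -3, 0, 0), c arbitrary (ker(I - K) = span{(1, -3, 0, 0)}, dimension 1).

K has rank 1, so it is an outer product K = u v^T: every row of K is a multiple of one row vector. Reading off the entries, u = (1, -3, 0, 0) and v = (-8, -3, 1, 1) (row i of K equals u_i·v^T). A rank-one matrix u v^T satisfies K u = u (v·u) and kills the (3)-dimensional subspace v^⊥, so its characteristic polynomial is lambda^3 (lambda - v·u) with v·u = tr K = 1. Hence the eigenvalues of I - K are 1 (multiplicity 3) and 1 - (1) = 0, so det(I - K) = 0. (Direct check: I - K =
[[9, 3, -1, -1],
 [-24, -8, 3, 3],
 [0, 0, 1, 0],
 [0, 0, 0, 1]]
has determinant 0.) So 1 is an eigenvalue of K and (I - K) is not invertible. The finite-dimensional Fredholm alternative says: either (I - K) is invertible, or ker(I - K) ≠ {0} and then range(I - K) = ker((I - K)^*)^⊥, with dim ker(I - K) = dim ker((I - K)^*). We are in the second case, so we need both kernels. Kernel of I - K: (I - K) u = u - u (v·u) = u - u = 0, so ker(I - K) = span{u} = span{(1, -3, 0, 0)} (it is exactly 1-dimensional because rank(I - K) = 3). Kernel of the adjoint: K is real, so (I - K)^* = I - K^T = I - v u^T, and (I - v u^T) v = v - v (u·v) = 0; hence ker((I - K)^*) = span{v} = span{(-8, -3, 1, 1)}. Therefore (I - K) x = y is solvable iff <y, v> = 0, i.e. iff -8y_1 - 3y_2 + y_3 + y_4 = 0. When this holds, K y = u (v·y) = 0, so (I - K) y = y and x = y is a particular solution; the full solution set is the line x = y + c·u = y + c·(1, -3, 0, 0), c ∈ C.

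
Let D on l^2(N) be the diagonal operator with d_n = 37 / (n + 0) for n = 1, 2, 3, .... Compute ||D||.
||D|| = 37 (attained at n = 1)

For D diagonal, ||D|| = sup_n |d_n| = sup_n 37/(n + 0). This is positive and strictly decreasing in n, so the supremum is attained at n = 1: d_1 = 37/(1 + 0) = 37. Hence ||D|| = 37.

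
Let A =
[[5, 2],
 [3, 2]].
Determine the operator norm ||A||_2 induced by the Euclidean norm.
||A||_2 = sqrt((42 + sqrt(1700))/2) ≈ 6.451 (= sqrt(largest eigenvalue of A^T A))

||A||_2 = sigma_max(A) = sqrt(lambda_max(A^T A)). Form the symmetric matrix M = A^T A =
[[34, 16],
 [16, 8]].
Its characteristic polynomial (trace, determinant of M give the coefficients) is
  p(λ) = det(λ I - M) = λ^2 - 42λ + 16.
For λ^2 - 42λ + 16 the discriminant is 1700. It is nonnegative but not a perfect square, so the roots are real and irrational: λ = (42 ± sqrt(1700))/2 ≈ 41.6155, 0.3845.
So the eigenvalues of A^T A are ≈ 0.3845, 41.6155 (all ≥ 0, as they must be for A^T A). The largest is λ_max = (42 + sqrt(1700))/2 ≈ 41.6155, hence ||A||_2 = sqrt(λ_max) = sqrt((42 + sqrt(1700))/2) ≈ 6.451.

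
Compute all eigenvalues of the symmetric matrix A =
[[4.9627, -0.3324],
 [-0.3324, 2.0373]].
sigma(A) ≈ {2, 5}

A is real symmetric, so its spectrum consists of real eigenvalues. Expanding the characteristic polynomial of the displayed matrix gives
  det(λ I - A) = p(λ) = λ^2 + (-7)λ + (10).
Solving p(λ) = 0 yields eigenvalues ≈ 2, 5. (A is shown rounded to 4 decimals, so these recover the underlying integer eigenvalues to within that precision.)
Verification: the trace of A = 7 equals the sum of eigenvalues 7, and det(A) ≈ 10.0000 matches the eigenvalue product 10.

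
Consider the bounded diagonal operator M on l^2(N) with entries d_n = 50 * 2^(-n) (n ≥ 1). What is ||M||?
||M|| = 25 (attained at n = 1)

For M diagonal, ||M|| = sup_n |d_n|. The sequence d_n = 50 * 2^(-n) is positive and strictly decreasing (ratio 2^(-1) < 1), so the supremum is d_1 = 50/2 = 25. Hence ||M|| = 25.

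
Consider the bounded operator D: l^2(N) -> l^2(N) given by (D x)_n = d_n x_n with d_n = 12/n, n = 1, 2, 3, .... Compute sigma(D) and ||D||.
sigma(D) = {12/n : n ≥ 1} ∪ {0}; ||D|| = 12

A bounded diagonal operator on l^2 with diagonal entries d_n has spectrum equal to the closure of {d_n : n ≥ 1}: every d_n is an eigenvalue (with eigenvector e_n), so {d_n} ⊂ sigma(D); the spectrum is closed, so its closure is too; and for lambda not in the closure, (D - lambda I) has bounded inverse (the diagonal entries 1/(d_n - lambda) are bounded). For our sequence d_n = 12/n, n = 1, 2, 3, ...:
  - {d_n} = {12/n : n ≥ 1}; the only limit point is 0
  - closure = {12/n : n ≥ 1} ∪ {0}
For the norm: a diagonal operator has ||D|| = sup_n |d_n|. Here d_n = 12/n is positive and decreasing, so sup_n |d_n| = d_1 = 12. So ||D|| = 12.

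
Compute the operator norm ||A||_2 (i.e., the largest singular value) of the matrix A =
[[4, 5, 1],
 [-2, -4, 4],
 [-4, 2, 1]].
||A||_2 ≈ 8.0084 (= sqrt(largest eigenvalue of A^T A))

||A||_2 = sigma_max(A) = sqrt(lambda_max(A^T A)). Form the symmetric matrix M = A^T A =
[[36, 20, -8],
 [20, 45, -9],
 [-8, -9, 18]].
Its characteristic polynomial (trace, sum of principal 2x2 minors, determinant of M give the coefficients) is
  p(λ) = det(λ I - M) = λ^3 - 99λ^2 + 2533λ - 19044.
No integer candidate from the rational root theorem (±divisors of 19044) is a root, so the roots are irrational. The cubic discriminant is Δ = 131503109 > 0, so there are three distinct real roots. p(14) = -242 and p(15) = 51 have opposite signs, so a root lies in (14, 15); Newton's method refines it to λ ≈ 14.7953. p(20) = 16 and p(21) = -249 have opposite signs, so a root lies in (20, 21); Newton's method refines it to λ ≈ 20.0697. p(64) = -292 and p(65) = 1951 have opposite signs, so a root lies in (64, 65); Newton's method refines it to λ ≈ 64.1351. Check (Vieta): the three roots sum to 99, matching tr M = 99.
So the eigenvalues of A^T A are ≈ 14.7953, 20.0697, 64.1351 (all ≥ 0, as they must be for A^T A). The largest is λ_max ≈ 64.1351, hence ||A||_2 = sqrt(λ_max) ≈ 8.0084.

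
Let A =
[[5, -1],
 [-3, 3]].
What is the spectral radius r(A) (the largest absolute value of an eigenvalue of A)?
r(A) = 6

The eigenvalues of A are the roots of its characteristic polynomial. With M = A (coefficients from the trace and determinant):
  p(λ) = det(λ I - M) = λ^2 - 8λ + 12.
For λ^2 - 8λ + 12 the discriminant is 16. It is a perfect square (4^2), so the roots are rational: λ = (8 ± 4)/2 = 6, 2.
Thus the eigenvalues (to 4 decimals) are 6 (modulus 6); 2 (modulus 2). The spectral radius is the largest modulus: r(A) = 6. (Cross-check: r(A) ≤ ||A||_2 ≈ 6.3592; equality holds whenever A is normal, though it can also hold for some non-normal A.)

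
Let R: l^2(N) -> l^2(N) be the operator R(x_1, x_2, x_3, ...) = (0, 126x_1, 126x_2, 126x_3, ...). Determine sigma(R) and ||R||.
sigma(R) = closed disk {z in C : |z| ≤ 126}; ||R|| = 126

Note R = 126·U where U is the unit right shift (U x)_k = x_{k-1} (with x_0 := 0); so ||R|| = 126||U|| and sigma(R) = 126·sigma(U). ||R x||^2 = sum_{k≥1} |126x_k|^2 = 15876||x||^2, so ||R|| = 126 and sigma(R) ⊂ {|z| ≤ 126}. For any |lambda| < 126, the equation (R - lambda I) x = 0 forces x_1 = 0, then 126x_k = lambda x_{k+1} ⇒ x = 0, so R has no eigenvalues. But (R - lambda I) is not surjective for |lambda| < 126: solving (R - lambda I) x = e_1 would require x_n proportional to (lambda/126)^(-n), which is not in l^2. So every |lambda| < 126 lies in the residual spectrum. The boundary |lambda| = 126 is in the approximate point spectrum (the spectrum is closed). Hence sigma(R) is the closed disk of radius 126.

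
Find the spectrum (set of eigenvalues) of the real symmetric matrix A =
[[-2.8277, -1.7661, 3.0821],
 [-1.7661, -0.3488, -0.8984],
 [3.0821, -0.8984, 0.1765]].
sigma(A) ≈ {-5, -1, 3}

A is real symmetric, so its spectrum consists of real eigenvalues. Expanding the characteristic polynomial of the displayed matrix gives
  det(λ I - A) = p(λ) = λ^3 + (3)λ^2 + (-13)λ + (-15).
Solving p(λ) = 0 yields eigenvalues ≈ -5, -1, 3. (A is shown rounded to 4 decimals, so these recover the underlying integer eigenvalues to within that precision.)
Verification: the trace of A = -3 equals the sum of eigenvalues -3, and det(A) ≈ 14.9997 matches the eigenvalue product 15.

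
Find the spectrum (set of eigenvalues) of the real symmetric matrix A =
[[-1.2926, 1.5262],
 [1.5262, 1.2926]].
sigma(A) ≈ {-2, 2}

A is real symmetric, so its spectrum consists of real eigenvalues. Expanding the characteristic polynomial of the displayed matrix gives
  det(λ I - A) = p(λ) = λ^2 + (0)λ + (-4).
Solving p(λ) = 0 yields eigenvalues ≈ -2, 2. (A is shown rounded to 4 decimals, so these recover the underlying integer eigenvalues to within that precision.)
Verification: the trace of A = 0 equals the sum of eigenvalues 0, and det(A) ≈ -4.0001 matches the eigenvalue product -4.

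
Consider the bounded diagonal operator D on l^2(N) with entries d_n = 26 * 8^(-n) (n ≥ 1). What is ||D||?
||D|| = 13/4 (attained at n = 1)

For D diagonal, ||D|| = sup_n |d_n|. The sequence d_n = 26 * 8^(-n) is positive and strictly decreasing (ratio 8^(-1) < 1), so the supremum is d_1 = 26/8 = 13/4. Hence ||D|| = 13/4.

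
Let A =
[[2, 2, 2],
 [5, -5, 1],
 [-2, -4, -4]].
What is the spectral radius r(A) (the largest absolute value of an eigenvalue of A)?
r(A) ≈ 6.4172

The eigenvalues of A are the roots of its characteristic polynomial. With M = A (coefficients from the trace, the sum of principal 2x2 minors, and det A):
  p(λ) = det(λ I - M) = λ^3 + 7λ^2 - 24.
No integer candidate from the rational root theorem (±divisors of 24) is a root, so the roots are irrational. The cubic discriminant is Δ = 17376 > 0, so there are three distinct real roots. p(-7) = -24 and p(-6) = 12 have opposite signs, so a root lies in (-7, -6); Newton's method refines it to λ ≈ -6.4172. p(-3) = 12 and p(-2) = -4 have opposite signs, so a root lies in (-3, -2); Newton's method refines it to λ ≈ -2.2471. p(1) = -16 and p(2) = 12 have opposite signs, so a root lies in (1, 2); Newton's method refines it to λ ≈ 1.6643. Check (Vieta): the three roots sum to -7, matching tr M = -7.
Thus the eigenvalues (to 4 decimals) are -6.4172 (modulus 6.4172); -2.2471 (modulus 2.2471); 1.6643 (modulus 1.6643). The spectral radius is the largest modulus: r(A) ≈ 6.4172. (Cross-check: r(A) ≤ ||A||_2 ≈ 7.3534; equality holds whenever A is normal, though it can also hold for some non-normal A.)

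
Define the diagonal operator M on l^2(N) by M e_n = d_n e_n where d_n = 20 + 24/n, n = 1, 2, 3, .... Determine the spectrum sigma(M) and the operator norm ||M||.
sigma(M) = {20 + 24/n : n ≥ 1} ∪ {20}; ||M|| = 44

A bounded diagonal operator on l^2 with diagonal entries d_n has spectrum equal to the closure of {d_n : n ≥ 1}: every d_n is an eigenvalue (with eigenvector e_n), so {d_n} ⊂ sigma(M); the spectrum is closed, so its closure is too; and for lambda not in the closure, (M - lambda I) has bounded inverse (the diagonal entries 1/(d_n - lambda) are bounded). For our sequence d_n = 20 + 24/n, n = 1, 2, 3, ...:
  - {d_n} = {20 + 24/n : n ≥ 1}; the only limit point is 20
  - closure = {20 + 24/n : n ≥ 1} ∪ {20}
For the norm: a diagonal operator has ||M|| = sup_n |d_n|. Here d_n = 20 + 24/n is positive and decreasing, so sup_n |d_n| = d_1 = 20 + 24 = 44. So ||M|| = 44.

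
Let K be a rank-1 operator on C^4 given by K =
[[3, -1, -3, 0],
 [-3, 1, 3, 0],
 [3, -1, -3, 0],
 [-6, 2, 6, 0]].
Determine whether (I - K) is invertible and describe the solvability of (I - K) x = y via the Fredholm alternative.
(I - K) is singular (det(I - K) = 0, i.e. 1 ∈ sigma(K)). (I - K) x = y is solvable iff y ⊥ ker((I - K)^*) = span{(3, -1, -3, 0)}, i.e. iff 3y_1 - y_2 - 3y_3 = 0. When solvable, the solutions are x = y + c·(1, -1, 1, -2), c arbitrary (ker(I - K) = span{(1, -1, 1, -2)}, dimension 1).

K has rank 1, so it is an outer product K = u v^T: every row of K is a multiple of one row vector. Reading off the entries, u = (1, -1, 1, -2) and v = (3, -1, -3, 0) (row i of K equals u_i·v^T). A rank-one matrix u v^T satisfies K u = u (v·u) and kills the (3)-dimensional subspace v^⊥, so its characteristic polynomial is lambda^3 (lambda - v·u) with v·u = tr K = 1. Hence the eigenvalues of I - K are 1 (multiplicity 3) and 1 - (1) = 0, so det(I - K) = 0. (Direct check: I - K =
[[-2, 1, 3, 0],
 [3, 0, -3, 0],
 [-3, 1, 4, 0],
 [6, -2, -6, 1]]
has determinant 0.) So 1 is an eigenvalue of K and (I - K) is not invertible. The finite-dimensional Fredholm alternative says: either (I - K) is invertible, or ker(I - K) ≠ {0} and then range(I - K) = ker((I - K)^*)^⊥, with dim ker(I - K) = dim ker((I - K)^*). We are in the second case, so we need both kernels. Kernel of I - K: (I - K) u = u - u (v·u) = u - u = 0, so ker(I - K) = span{u} = span{(1, -1, 1, -2)} (it is exactly 1-dimensional because rank(I - K) = 3). Kernel of the adjoint: K is real, so (I - K)^* = I - K^T = I - v u^T, and (I - v u^T) v = v - v (u·v) = 0; hence ker((I - K)^*) = span{v} = span{(3, -1, -3, 0)}. Therefore (I - K) x = y is solvable iff <y, v> = 0, i.e. iff 3y_1 - y_2 - 3y_3 = 0. When this holds, K y = u (v·y) = 0, so (I - K) y = y and x = y is a particular solution; the full solution set is the line x = y + c·u = y + c·(1, -1, 1, -2), c ∈ C.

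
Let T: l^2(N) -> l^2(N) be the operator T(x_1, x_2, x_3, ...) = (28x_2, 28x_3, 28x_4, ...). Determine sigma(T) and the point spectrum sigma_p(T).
sigma(T) = closed disk {z in C : |z| ≤ 28}; sigma_p(T) = open disk {z in C : |z| < 28}

Note T = 28·V where V is the unit left shift (V x)_k = x_{k+1}; so sigma(T) = 28·sigma(V) and ||T|| = 28||V||. ||T x||^2 = 784sum_{k≥2} |x_k|^2 ≤ 784||x||^2, with equality on {x : x_1 = 0}, so ||T|| = 28. For any lambda with |lambda| < 28, set r = lambda/28 (|r| < 1); the vector x = (1, r, r^2, ...) is in l^2 and satisfies T x = 28(r, r^2, ...) = lambda x, so lambda is an eigenvalue. On the boundary |lambda| = 28 the geometric series diverges, so no l^2 eigenvector exists, but these lambda lie in the approximate point spectrum. Hence sigma(T) is the closed disk of radius 28 and sigma_p(T) is the open disk.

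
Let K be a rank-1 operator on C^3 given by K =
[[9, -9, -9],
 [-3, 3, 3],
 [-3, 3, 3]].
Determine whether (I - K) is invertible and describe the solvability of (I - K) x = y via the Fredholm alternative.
(I - K) is invertible (det(I - K) = -14 ≠ 0), so for every y in C^3 the equation (I - K) x = y has a unique solution.

K has rank 1, so it is an outer product K = u v^T: every row of K is a multiple of one row vector. Reading off the entries, u = (3, -1, -1) and v = (3, -3, -3) (row i of K equals u_i·v^T). A rank-one matrix u v^T satisfies K u = u (v·u) and kills the (2)-dimensional subspace v^⊥, so its characteristic polynomial is lambda^2 (lambda - v·u) with v·u = tr K = 15. Hence the eigenvalues of I - K are 1 (multiplicity 2) and 1 - (15) = -14, so det(I - K) = -14. (Direct check: I - K =
[[-8, 9, 9],
 [3, -2, -3],
 [3, -3, -2]]
has determinant -14.) The finite-dimensional Fredholm alternative says: either (I - K) is invertible, or ker(I - K) ≠ {0} and then range(I - K) = ker((I - K)^*)^⊥, with dim ker(I - K) = dim ker((I - K)^*). Since det(I - K) ≠ 0, 1 is not an eigenvalue of K and ker(I - K) = {0}, so we are in the first case: for every y there is a unique x = (I - K)^(-1) y. Explicitly, by the Sherman–Morrison formula, (I - u v^T)^(-1) = I + u v^T/(1 - v·u), i.e. (I - K)^(-1) = I + K/(-14).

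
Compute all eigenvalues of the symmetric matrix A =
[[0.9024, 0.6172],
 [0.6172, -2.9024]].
sigma(A) ≈ {-3, 1}

A is real symmetric, so its spectrum consists of real eigenvalues. Expanding the characteristic polynomial of the displayed matrix gives
  det(λ I - A) = p(λ) = λ^2 + (2)λ + (-3).
Solving p(λ) = 0 yields eigenvalues ≈ -3, 1. (A is shown rounded to 4 decimals, so these recover the underlying integer eigenvalues to within that precision.)
Verification: the trace of A = -2 equals the sum of eigenvalues -2, and det(A) ≈ -3.0001 matches the eigenvalue product -3.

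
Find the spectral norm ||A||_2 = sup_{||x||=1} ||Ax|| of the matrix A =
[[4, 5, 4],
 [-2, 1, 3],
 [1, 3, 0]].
||A||_2 ≈ 8.0771 (= sqrt(largest eigenvalue of A^T A))

||A||_2 = sigma_max(A) = sqrt(lambda_max(A^T A)). Form the symmetric matrix M = A^T A =
[[21, 21, 10],
 [21, 35, 23],
 [10, 23, 25]].
Its characteristic polynomial (trace, sum of principal 2x2 minors, determinant of M give the coefficients) is
  p(λ) = det(λ I - M) = λ^3 - 81λ^2 + 1065λ - 2401.
No integer candidate from the rational root theorem (±divisors of 2401) is a root, so the roots are irrational. The cubic discriminant is Δ = 1078443504 > 0, so there are three distinct real roots. p(2) = -587 and p(3) = 92 have opposite signs, so a root lies in (2, 3); Newton's method refines it to λ ≈ 2.8508. p(12) = 443 and p(13) = -48 have opposite signs, so a root lies in (12, 13); Newton's method refines it to λ ≈ 12.9095. p(65) = -776 and p(66) = 2549 have opposite signs, so a root lies in (65, 66); Newton's method refines it to λ ≈ 65.2397. Check (Vieta): the three roots sum to 81, matching tr M = 81.
So the eigenvalues of A^T A are ≈ 2.8508, 12.9095, 65.2397 (all ≥ 0, as they must be for A^T A). The largest is λ_max ≈ 65.2397, hence ||A||_2 = sqrt(λ_max) ≈ 8.0771.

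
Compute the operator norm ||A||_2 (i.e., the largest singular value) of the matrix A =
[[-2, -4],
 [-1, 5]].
||A||_2 = sqrt((46 + sqrt(1332))/2) ≈ 6.4225 (= sqrt(largest eigenvalue of A^T A))

||A||_2 = sigma_max(A) = sqrt(lambda_max(A^T A)). Form the symmetric matrix M = A^T A =
[[5, 3],
 [3, 41]].
Its characteristic polynomial (trace, determinant of M give the coefficients) is
  p(λ) = det(λ I - M) = λ^2 - 46λ + 196.
For λ^2 - 46λ + 196 the discriminant is 1332. It is nonnegative but not a perfect square, so the roots are real and irrational: λ = (46 ± sqrt(1332))/2 ≈ 41.2483, 4.7517.
So the eigenvalues of A^T A are ≈ 4.7517, 41.2483 (all ≥ 0, as they must be for A^T A). The largest is λ_max = (46 + sqrt(1332))/2 ≈ 41.2483, hence ||A||_2 = sqrt(λ_max) = sqrt((46 + sqrt(1332))/2) ≈ 6.4225.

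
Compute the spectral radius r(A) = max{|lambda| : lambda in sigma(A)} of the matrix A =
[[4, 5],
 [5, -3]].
r(A) = (1 + sqrt(149))/2 ≈ 6.6033

The eigenvalues of A are the roots of its characteristic polynomial. With M = A (coefficients from the trace and determinant):
  p(λ) = det(λ I - M) = λ^2 - λ - 37.
For λ^2 - λ - 37 the discriminant is 149. It is nonnegative but not a perfect square, so the roots are real and irrational: λ = (1 ± sqrt(149))/2 ≈ 6.6033, -5.6033.
Thus the eigenvalues (to 4 decimals) are 6.6033 (modulus 6.6033); -5.6033 (modulus 5.6033). The spectral radius is the largest modulus: r(A) = (1 + sqrt(149))/2 ≈ 6.6033. (Cross-check: r(A) ≤ ||A||_2 ≈ 6.6033; equality holds whenever A is normal, though it can also hold for some non-normal A.)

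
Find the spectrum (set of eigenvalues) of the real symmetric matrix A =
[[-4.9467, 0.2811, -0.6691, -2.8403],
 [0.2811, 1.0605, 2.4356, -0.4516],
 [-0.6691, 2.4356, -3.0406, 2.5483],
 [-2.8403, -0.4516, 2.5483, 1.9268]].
sigma(A) ≈ {-6, -5, 2, 4}

A is real symmetric, so its spectrum consists of real eigenvalues. Expanding the characteristic polynomial of the displayed matrix gives
  det(λ I - A) = p(λ) = λ^4 + (5)λ^3 + (-28)λ^2 + (-92)λ + (240).
Solving p(λ) = 0 yields eigenvalues ≈ -6, -5, 2, 4. (A is shown rounded to 4 decimals, so these recover the underlying integer eigenvalues to within that precision.)
Verification: the trace of A = -5 equals the sum of eigenvalues -5, and det(A) ≈ 239.9996 matches the eigenvalue product 240.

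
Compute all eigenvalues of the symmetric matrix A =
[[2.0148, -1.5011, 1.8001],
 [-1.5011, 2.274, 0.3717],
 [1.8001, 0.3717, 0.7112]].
sigma(A) ≈ {-1, 2, 4}

A is real symmetric, so its spectrum consists of real eigenvalues. Expanding the characteristic polynomial of the displayed matrix gives
  det(λ I - A) = p(λ) = λ^3 + (-5)λ^2 + (2)λ + (8).
Solving p(λ) = 0 yields eigenvalues ≈ -1, 2, 4. (A is shown rounded to 4 decimals, so these recover the underlying integer eigenvalues to within that precision.)
Verification: the trace of A = 5 equals the sum of eigenvalues 5, and det(A) ≈ -7.9998 matches the eigenvalue product -8.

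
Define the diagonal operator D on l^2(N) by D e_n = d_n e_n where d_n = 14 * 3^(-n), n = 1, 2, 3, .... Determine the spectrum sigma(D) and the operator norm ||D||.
sigma(D) = {14 * 3^(-n) : n ≥ 1} ∪ {0}; ||D|| = 14/3

A bounded diagonal operator on l^2 with diagonal entries d_n has spectrum equal to the closure of {d_n : n ≥ 1}: every d_n is an eigenvalue (with eigenvector e_n), so {d_n} ⊂ sigma(D); the spectrum is closed, so its closure is too; and for lambda not in the closure, (D - lambda I) has bounded inverse (the diagonal entries 1/(d_n - lambda) are bounded). For our sequence d_n = 14 * 3^(-n), n = 1, 2, 3, ...:
  - {d_n} = {14 * 3^(-n) : n ≥ 1}; the only limit point is 0
  - closure = {14 * 3^(-n) : n ≥ 1} ∪ {0}
For the norm: a diagonal operator has ||D|| = sup_n |d_n|. Here d_n = 14 * 3^(-n) is positive and decreasing, so sup_n |d_n| = d_1 = 14/3. So ||D|| = 14/3.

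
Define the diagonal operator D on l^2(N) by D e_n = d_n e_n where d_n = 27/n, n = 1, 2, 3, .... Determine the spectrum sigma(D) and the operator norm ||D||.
sigma(D) = {27/n : n ≥ 1} ∪ {0}; ||D|| = 27

A bounded diagonal operator on l^2 with diagonal entries d_n has spectrum equal to the closure of {d_n : n ≥ 1}: every d_n is an eigenvalue (with eigenvector e_n), so {d_n} ⊂ sigma(D); the spectrum is closed, so its closure is too; and for lambda not in the closure, (D - lambda I) has bounded inverse (the diagonal entries 1/(d_n - lambda) are bounded). For our sequence d_n = 27/n, n = 1, 2, 3, ...:
  - {d_n} = {27/n : n ≥ 1}; the only limit point is 0
  - closure = {27/n : n ≥ 1} ∪ {0}
For the norm: a diagonal operator has ||D|| = sup_n |d_n|. Here d_n = 27/n is positive and decreasing, so sup_n |d_n| = d_1 = 27. So ||D|| = 27.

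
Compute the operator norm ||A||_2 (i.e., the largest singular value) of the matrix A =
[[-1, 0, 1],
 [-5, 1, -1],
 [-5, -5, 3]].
||A||_2 ≈ 8.2196 (= sqrt(largest eigenvalue of A^T A))

||A||_2 = sigma_max(A) = sqrt(lambda_max(A^T A)). Form the symmetric matrix M = A^T A =
[[51, 20, -11],
 [20, 26, -16],
 [-11, -16, 11]].
Its characteristic polynomial (trace, sum of principal 2x2 minors, determinant of M give the coefficients) is
  p(λ) = det(λ I - M) = λ^3 - 88λ^2 + 1396λ - 1024.
No integer candidate from the rational root theorem (±divisors of 1024) is a root, so the roots are irrational. The cubic discriminant is Δ = 3654156032 > 0, so there are three distinct real roots. p(0) = -1024 and p(1) = 285 have opposite signs, so a root lies in (0, 1); Newton's method refines it to λ ≈ 0.7706. p(19) = 591 and p(20) = -304 have opposite signs, so a root lies in (19, 20); Newton's method refines it to λ ≈ 19.6676. p(67) = -1761 and p(68) = 1424 have opposite signs, so a root lies in (67, 68); Newton's method refines it to λ ≈ 67.5618. Check (Vieta): the three roots sum to 88, matching tr M = 88.
So the eigenvalues of A^T A are ≈ 0.7706, 19.6676, 67.5618 (all ≥ 0, as they must be for A^T A). The largest is λ_max ≈ 67.5618, hence ||A||_2 = sqrt(λ_max) ≈ 8.2196.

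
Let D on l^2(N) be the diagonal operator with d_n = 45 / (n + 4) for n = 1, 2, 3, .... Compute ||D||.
||D|| = 9 (attained at n = 1)

For D diagonal, ||D|| = sup_n |d_n| = sup_n 45/(n + 4). This is positive and strictly decreasing in n, so the supremum is attained at n = 1: d_1 = 45/(1 + 4) = 9. Hence ||D|| = 9.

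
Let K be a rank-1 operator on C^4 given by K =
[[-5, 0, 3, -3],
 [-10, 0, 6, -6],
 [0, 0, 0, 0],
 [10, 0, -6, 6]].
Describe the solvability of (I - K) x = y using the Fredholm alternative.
(I - K) is singular (det(I - K) = 0, i.e. 1 ∈ sigma(K)). (I - K) x = y is solvable iff y ⊥ ker((I - K)^*) = span{(-5, 0, 3, -3)}, i.e. iff -5y_1 + 3y_3 - 3y_4 = 0. When solvable, the solutions are x = y + c·(1, 2, 0, -2), c arbitrary (ker(I - K) = span{(1, 2, 0, -2)}, dimension 1).

K has rank 1, so it is an outer product K = u v^T: every row of K is a multiple of one row vector. Reading off the entries, u = (1, 2, 0, -2) and v = (-5, 0, 3, -3) (row i of K equals u_i·v^T). A rank-one matrix u v^T satisfies K u = u (v·u) and kills the (3)-dimensional subspace v^⊥, so its characteristic polynomial is lambda^3 (lambda - v·u) with v·u = tr K = 1. Hence the eigenvalues of I - K are 1 (multiplicity 3) and 1 - (1) = 0, so det(I - K) = 0. (Direct check: I - K =
[[6, 0, -3, 3],
 [10, 1, -6, 6],
 [0, 0, 1, 0],
 [-10, 0, 6, -5]]
has determinant 0.) So 1 is an eigenvalue of K and (I - K) is not invertible. The finite-dimensional Fredholm alternative says: either (I - K) is invertible, or ker(I - K) ≠ {0} and then range(I - K) = ker((I - K)^*)^⊥, with dim ker(I - K) = dim ker((I - K)^*). We are in the second case, so we need both kernels. Kernel of I - K: (I - K) u = u - u (v·u) = u - u = 0, so ker(I - K) = span{u} = span{(1, 2, 0, -2)} (it is exactly 1-dimensional because rank(I - K) = 3). Kernel of the adjoint: K is real, so (I - K)^* = I - K^T = I - v u^T, and (I - v u^T) v = v - v (u·v) = 0; hence ker((I - K)^*) = span{v} = span{(-5, 0, 3, -3)}. Therefore (I - K) x = y is solvable iff <y, v> = 0, i.e. iff -5y_1 + 3y_3 - 3y_4 = 0. When this holds, K y = u (v·y) = 0, so (I - K) y = y and x = y is a particular solution; the full solution set is the line x = y + c·u = y + c·(1, 2, 0, -2), c ∈ C.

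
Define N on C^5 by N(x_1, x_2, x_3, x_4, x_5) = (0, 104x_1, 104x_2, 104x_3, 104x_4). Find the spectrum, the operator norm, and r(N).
sigma(N) = {0}; ||N|| = 104; r(N) = 0. (N is nilpotent with N^5 = 0.)

On C^5, N is a strictly lower-triangular matrix with 104 on the subdiagonal and zeros elsewhere, so its characteristic polynomial is lambda^5 and every eigenvalue is 0: sigma(N) = {0}. For the operator norm, N e_i = 104e_{i+1} for i = 1, ..., 4 and N e_5 = 0, so the singular values of N are 104 (with multiplicity 4) and 0; hence ||N|| = 104. The spectral radius r(N) = max|lambda| = 0. Note ||N|| > r(N) — characteristic of non-normal nilpotent operators. Indeed N^5 = 0.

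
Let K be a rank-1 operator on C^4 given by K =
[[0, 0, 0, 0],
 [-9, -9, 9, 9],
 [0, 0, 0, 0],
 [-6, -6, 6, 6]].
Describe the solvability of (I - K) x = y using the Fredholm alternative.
(I - K) is invertible (det(I - K) = 4 ≠ 0), so for every y in C^4 the equation (I - K) x = y has a unique solution.

K has rank 1, so it is an outer product K = u v^T: every row of K is a multiple of one row vector. Reading off the entries, u = (0, 3, 0, 2) and v = (-3, -3, 3, 3) (row i of K equals u_i·v^T). A rank-one matrix u v^T satisfies K u = u (v·u) and kills the (3)-dimensional subspace v^⊥, so its characteristic polynomial is lambda^3 (lambda - v·u) with v·u = tr K = -3. Hence the eigenvalues of I - K are 1 (multiplicity 3) and 1 - (-3) = 4, so det(I - K) = 4. (Direct check: I - K =
[[1, 0, 0, 0],
 [9, 10, -9, -9],
 [0, 0, 1, 0],
 [6, 6, -6, -5]]
has determinant 4.) The finite-dimensional Fredholm alternative says: either (I - K) is invertible, or ker(I - K) ≠ {0} and then range(I - K) = ker((I - K)^*)^⊥, with dim ker(I - K) = dim ker((I - K)^*). Since det(I - K) ≠ 0, 1 is not an eigenvalue of K and ker(I - K) = {0}, so we are in the first case: for every y there is a unique x = (I - K)^(-1) y. Explicitly, by the Sherman–Morrison formula, (I - u v^T)^(-1) = I + u v^T/(1 - v·u), i.e. (I - K)^(-1) = I + K/(4).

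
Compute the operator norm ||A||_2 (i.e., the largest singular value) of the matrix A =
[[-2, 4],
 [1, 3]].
||A||_2 = sqrt((30 + sqrt(500))/2) ≈ 5.1167 (= sqrt(largest eigenvalue of A^T A))

||A||_2 = sigma_max(A) = sqrt(lambda_max(A^T A)). Form the symmetric matrix M = A^T A =
[[5, -5],
 [-5, 25]].
Its characteristic polynomial (trace, determinant of M give the coefficients) is
  p(λ) = det(λ I - M) = λ^2 - 30λ + 100.
For λ^2 - 30λ + 100 the discriminant is 500. It is nonnegative but not a perfect square, so the roots are real and irrational: λ = (30 ± sqrt(500))/2 ≈ 26.1803, 3.8197.
So the eigenvalues of A^T A are ≈ 3.8197, 26.1803 (all ≥ 0, as they must be for A^T A). The largest is λ_max = (30 + sqrt(500))/2 ≈ 26.1803, hence ||A||_2 = sqrt(λ_max) = sqrt((30 + sqrt(500))/2) ≈ 5.1167.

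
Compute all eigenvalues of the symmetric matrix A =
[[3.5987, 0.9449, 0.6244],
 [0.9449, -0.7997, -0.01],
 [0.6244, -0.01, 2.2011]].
sigma(A) ≈ {-1, 2, 4}

A is real symmetric, so its spectrum consists of real eigenvalues. Expanding the characteristic polynomial of the displayed matrix gives
  det(λ I - A) = p(λ) = λ^3 + (-5)λ^2 + (2)λ + (8).
Solving p(λ) = 0 yields eigenvalues ≈ -1, 2, 4. (A is shown rounded to 4 decimals, so these recover the underlying integer eigenvalues to within that precision.)
Verification: the trace of A = 5 equals the sum of eigenvalues 5, and det(A) ≈ -8.0001 matches the eigenvalue product -8.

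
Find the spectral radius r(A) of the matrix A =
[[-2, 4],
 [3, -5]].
r(A) = (7 + sqrt(57))/2 ≈ 7.2749

The eigenvalues of A are the roots of its characteristic polynomial. With M = A (coefficients from the trace and determinant):
  p(λ) = det(λ I - M) = λ^2 + 7λ - 2.
For λ^2 + 7λ - 2 the discriminant is 57. It is nonnegative but not a perfect square, so the roots are real and irrational: λ = (-7 ± sqrt(57))/2 ≈ 0.2749, -7.2749.
Thus the eigenvalues (to 4 decimals) are 0.2749 (modulus 0.2749); -7.2749 (modulus 7.2749). The spectral radius is the largest modulus: r(A) = (7 + sqrt(57))/2 ≈ 7.2749. (Cross-check: r(A) ≤ ||A||_2 ≈ 7.3434; equality holds whenever A is normal, though it can also hold for some non-normal A.)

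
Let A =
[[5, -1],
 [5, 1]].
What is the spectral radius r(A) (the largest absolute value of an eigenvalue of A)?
r(A) = sqrt(10) ≈ 3.1623

The eigenvalues of A are the roots of its characteristic polynomial. With M = A (coefficients from the trace and determinant):
  p(λ) = det(λ I - M) = λ^2 - 6λ + 10.
For λ^2 - 6λ + 10 the discriminant is -4. It is negative, so the roots are the complex-conjugate pair λ = 3 ± (sqrt(4)/2) i ≈ 3 ± 1i. For a conjugate pair the product of the roots equals the constant term, so |λ|^2 = 10 and |λ| = sqrt(10) ≈ 3.1623.
Thus the eigenvalues (to 4 decimals) are 3 ± 1i (modulus 3.1623). The spectral radius is the largest modulus: r(A) = sqrt(10) ≈ 3.1623. (Cross-check: r(A) ≤ ||A||_2 ≈ 7.0711; equality holds whenever A is normal, though it can also hold for some non-normal A.)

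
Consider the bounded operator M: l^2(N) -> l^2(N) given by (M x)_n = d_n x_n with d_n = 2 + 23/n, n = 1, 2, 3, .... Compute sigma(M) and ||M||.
sigma(M) = {2 + 23/n : n ≥ 1} ∪ {2}; ||M|| = 25

A bounded diagonal operator on l^2 with diagonal entries d_n has spectrum equal to the closure of {d_n : n ≥ 1}: every d_n is an eigenvalue (with eigenvector e_n), so {d_n} ⊂ sigma(M); the spectrum is closed, so its closure is too; and for lambda not in the closure, (M - lambda I) has bounded inverse (the diagonal entries 1/(d_n - lambda) are bounded). For our sequence d_n = 2 + 23/n, n = 1, 2, 3, ...:
  - {d_n} = {2 + 23/n : n ≥ 1}; the only limit point is 2
  - closure = {2 + 23/n : n ≥ 1} ∪ {2}
For the norm: a diagonal operator has ||M|| = sup_n |d_n|. Here d_n = 2 + 23/n is positive and decreasing, so sup_n |d_n| = d_1 = 2 + 23 = 25. So ||M|| = 25.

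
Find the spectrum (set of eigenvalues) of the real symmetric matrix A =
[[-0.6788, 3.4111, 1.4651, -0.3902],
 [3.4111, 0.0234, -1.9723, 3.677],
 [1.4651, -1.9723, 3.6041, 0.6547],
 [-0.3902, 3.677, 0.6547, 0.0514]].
sigma(A) ≈ {-6, 0, 4, 5}

A is real symmetric, so its spectrum consists of real eigenvalues. Expanding the characteristic polynomial of the displayed matrix gives
  det(λ I - A) = p(λ) = λ^4 + (-3)λ^3 + (-34)λ^2 + (120.0021)λ + (-0.0068).
Solving p(λ) = 0 yields eigenvalues ≈ -6, 0, 4, 5. (A is shown rounded to 4 decimals, so these recover the underlying integer eigenvalues to within that precision.)
Verification: the trace of A = 3 equals the sum of eigenvalues 3, and det(A) ≈ -0.0068 matches the eigenvalue product 0.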